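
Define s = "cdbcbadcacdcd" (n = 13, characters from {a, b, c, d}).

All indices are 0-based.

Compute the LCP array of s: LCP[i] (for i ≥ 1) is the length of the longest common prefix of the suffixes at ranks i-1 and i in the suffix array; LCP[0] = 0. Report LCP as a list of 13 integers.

[0, 1, 0, 1, 0, 1, 1, 2, 2, 0, 1, 1, 2]

sorted suffixes:
  #0 SA[0]=8  'acdcd'
  #1 SA[1]=5  'adcacdcd'
  #2 SA[2]=4  'badcacdcd'
  #3 SA[3]=2  'bcbadcacdcd'
  #4 SA[4]=7  'cacdcd'
  #5 SA[5]=3  'cbadcacdcd'
  #6 SA[6]=11  'cd'
  #7 SA[7]=0  'cdbcbadcacdcd'
  #8 SA[8]=9  'cdcd'
  #9 SA[9]=12  'd'
  #10 SA[10]=1  'dbcbadcacdcd'
  #11 SA[11]=6  'dcacdcd'
  #12 SA[12]=10  'dcd'

SA = [8, 5, 4, 2, 7, 3, 11, 0, 9, 12, 1, 6, 10]
[i] adj suffixes → lcp
  [1] 8/5 → 1 ('a')
  [2] 5/4 → 0 ('')
  [3] 4/2 → 1 ('b')
  [4] 2/7 → 0 ('')
  [5] 7/3 → 1 ('c')
  [6] 3/11 → 1 ('c')
  [7] 11/0 → 2 ('cd')
  [8] 0/9 → 2 ('cd')
  [9] 9/12 → 0 ('')
  [10] 12/1 → 1 ('d')
  [11] 1/6 → 1 ('d')
  [12] 6/10 → 2 ('dc')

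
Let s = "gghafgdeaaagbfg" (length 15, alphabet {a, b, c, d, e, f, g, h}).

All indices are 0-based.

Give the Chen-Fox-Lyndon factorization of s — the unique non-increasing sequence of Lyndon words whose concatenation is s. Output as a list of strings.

emit factor 1: 'ggh' (i=0, period=3)
emit factor 2: 'afgde' (i=3, period=5)
emit factor 3: 'aaagbfg' (i=8, period=7)

["ggh", "afgde", "aaagbfg"]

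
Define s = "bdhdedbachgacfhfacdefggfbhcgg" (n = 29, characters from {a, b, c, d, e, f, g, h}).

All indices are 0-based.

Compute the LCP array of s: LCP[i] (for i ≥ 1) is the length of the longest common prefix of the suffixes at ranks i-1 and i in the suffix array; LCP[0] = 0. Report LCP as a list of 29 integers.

sorted suffixes:
  #0 SA[0]=16  'acdefggfbhcgg'
  #1 SA[1]=11  'acfhfacdefggfbhcgg'
  #2 SA[2]=7  'achgacfhfacdefggfbhcgg'
  #3 SA[3]=6  'bachgacfhfacdefggfbhcgg'
  #4 SA[4]=0  'bdhdedbachgacfhfacdefggfbhcgg'
  #5 SA[5]=24  'bhcgg'
  #6 SA[6]=17  'cdefggfbhcgg'
  #7 SA[7]=12  'cfhfacdefggfbhcgg'
  #8 SA[8]=26  'cgg'
  #9 SA[9]=8  'chgacfhfacdefggfbhcgg'
  #10 SA[10]=5  'dbachgacfhfacdefggfbhcgg'
  #11 SA[11]=3  'dedbachgacfhfacdefggfbhcgg'
  #12 SA[12]=18  'defggfbhcgg'
  #13 SA[13]=1  'dhdedbachgacfhfacdefggfbhcgg'
  #14 SA[14]=4  'edbachgacfhfacdefggfbhcgg'
  #15 SA[15]=19  'efggfbhcgg'
  #16 SA[16]=15  'facdefggfbhcgg'
  #17 SA[17]=23  'fbhcgg'
  #18 SA[18]=20  'fggfbhcgg'
  #19 SA[19]=13  'fhfacdefggfbhcgg'
  #20 SA[20]=28  'g'
  #21 SA[21]=10  'gacfhfacdefggfbhcgg'
  #22 SA[22]=22  'gfbhcgg'
  #23 SA[23]=27  'gg'
  #24 SA[24]=21  'ggfbhcgg'
  #25 SA[25]=25  'hcgg'
  #26 SA[26]=2  'hdedbachgacfhfacdefggfbhcgg'
  #27 SA[27]=14  'hfacdefggfbhcgg'
  #28 SA[28]=9  'hgacfhfacdefggfbhcgg'

SA = [16, 11, 7, 6, 0, 24, 17, 12, 26, 8, 5, 3, 18, 1, 4, 19, 15, 23, 20, 13, 28, 10, 22, 27, 21, 25, 2, 14, 9]
[i] adj suffixes → lcp
  [1] 16/11 → 2 ('ac')
  [2] 11/7 → 2 ('ac')
  [3] 7/6 → 0 ('')
  [4] 6/0 → 1 ('b')
  [5] 0/24 → 1 ('b')
  [6] 24/17 → 0 ('')
  [7] 17/12 → 1 ('c')
  [8] 12/26 → 1 ('c')
  [9] 26/8 → 1 ('c')
  [10] 8/5 → 0 ('')
  [11] 5/3 → 1 ('d')
  [12] 3/18 → 2 ('de')
  [13] 18/1 → 1 ('d')
  [14] 1/4 → 0 ('')
  [15] 4/19 → 1 ('e')
  [16] 19/15 → 0 ('')
  [17] 15/23 → 1 ('f')
  [18] 23/20 → 1 ('f')
  [19] 20/13 → 1 ('f')
  [20] 13/28 → 0 ('')
  [21] 28/10 → 1 ('g')
  [22] 10/22 → 1 ('g')
  [23] 22/27 → 1 ('g')
  [24] 27/21 → 2 ('gg')
  [25] 21/25 → 0 ('')
  [26] 25/2 → 1 ('h')
  [27] 2/14 → 1 ('h')
  [28] 14/9 → 1 ('h')

[0, 2, 2, 0, 1, 1, 0, 1, 1, 1, 0, 1, 2, 1, 0, 1, 0, 1, 1, 1, 0, 1, 1, 1, 2, 0, 1, 1, 1]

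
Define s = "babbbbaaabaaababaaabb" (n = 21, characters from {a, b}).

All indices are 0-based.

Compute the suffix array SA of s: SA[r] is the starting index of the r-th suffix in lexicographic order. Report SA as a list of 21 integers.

[6, 10, 16, 7, 11, 17, 8, 14, 12, 18, 1, 20, 5, 9, 15, 13, 0, 19, 4, 3, 2]

rank→(start, suffix):
  0 → (6, 'aaabaaababaaabb')
  1 → (10, 'aaababaaabb')
  2 → (16, 'aaabb')
  3 → (7, 'aabaaababaaabb')
  4 → (11, 'aababaaabb')
  5 → (17, 'aabb')
  6 → (8, 'abaaababaaabb')
  7 → (14, 'abaaabb')
  8 → (12, 'ababaaabb')
  9 → (18, 'abb')
  10 → (1, 'abbbbaaabaaababaaabb')
  11 → (20, 'b')
  12 → (5, 'baaabaaababaaabb')
  13 → (9, 'baaababaaabb')
  14 → (15, 'baaabb')
  15 → (13, 'babaaabb')
  16 → (0, 'babbbbaaabaaababaaabb')
  17 → (19, 'bb')
  18 → (4, 'bbaaabaaababaaabb')
  19 → (3, 'bbbaaabaaababaaabb')
  20 → (2, 'bbbbaaabaaababaaabb')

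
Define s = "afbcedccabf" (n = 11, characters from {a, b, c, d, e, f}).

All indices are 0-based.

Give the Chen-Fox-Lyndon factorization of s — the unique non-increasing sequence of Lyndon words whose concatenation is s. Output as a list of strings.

["afbcedcc", "abf"]

emit factor 1: 'afbcedcc' (i=0, period=8)
emit factor 2: 'abf' (i=8, period=3)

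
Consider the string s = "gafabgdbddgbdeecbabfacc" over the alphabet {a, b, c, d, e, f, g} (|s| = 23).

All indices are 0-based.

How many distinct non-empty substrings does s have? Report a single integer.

rank→(start, suffix):
  0 → (17, 'abfacc')
  1 → (3, 'abgdbddgbdeecbabfacc')
  2 → (20, 'acc')
  3 → (1, 'afabgdbddgbdeecbabfacc')
  4 → (16, 'babfacc')
  5 → (7, 'bddgbdeecbabfacc')
  6 → (11, 'bdeecbabfacc')
  7 → (18, 'bfacc')
  8 → (4, 'bgdbddgbdeecbabfacc')
  9 → (22, 'c')
  10 → (15, 'cbabfacc')
  11 → (21, 'cc')
  12 → (6, 'dbddgbdeecbabfacc')
  13 → (8, 'ddgbdeecbabfacc')
  14 → (12, 'deecbabfacc')
  15 → (9, 'dgbdeecbabfacc')
  16 → (14, 'ecbabfacc')
  17 → (13, 'eecbabfacc')
  18 → (2, 'fabgdbddgbdeecbabfacc')
  19 → (19, 'facc')
  20 → (0, 'gafabgdbddgbdeecbabfacc')
  21 → (10, 'gbdeecbabfacc')
  22 → (5, 'gdbddgbdeecbabfacc')

SA = [17, 3, 20, 1, 16, 7, 11, 18, 4, 22, 15, 21, 6, 8, 12, 9, 14, 13, 2, 19, 0, 10, 5]
i: (SA[i-1],SA[i]) lcp shared
  1: (17,3) 2 'ab'
  2: (3,20) 1 'a'
  3: (20,1) 1 'a'
  4: (1,16) 0 ''
  5: (16,7) 1 'b'
  6: (7,11) 2 'bd'
  7: (11,18) 1 'b'
  8: (18,4) 1 'b'
  9: (4,22) 0 ''
  10: (22,15) 1 'c'
  11: (15,21) 1 'c'
  12: (21,6) 0 ''
  13: (6,8) 1 'd'
  14: (8,12) 1 'd'
  15: (12,9) 1 'd'
  16: (9,14) 0 ''
  17: (14,13) 1 'e'
  18: (13,2) 0 ''
  19: (2,19) 2 'fa'
  20: (19,0) 0 ''
  21: (0,10) 1 'g'
  22: (10,5) 1 'g'

n(n+1)/2 = 23·24/2 = 276
Σ LCP = 0 + 2 + 1 + 1 + 0 + 1 + 2 + 1 + 1 + 0 + 1 + 1 + 0 + 1 + 1 + 1 + 0 + 1 + 0 + 2 + 0 + 1 + 1 = 19
distinct = 276 − 19 = 257

257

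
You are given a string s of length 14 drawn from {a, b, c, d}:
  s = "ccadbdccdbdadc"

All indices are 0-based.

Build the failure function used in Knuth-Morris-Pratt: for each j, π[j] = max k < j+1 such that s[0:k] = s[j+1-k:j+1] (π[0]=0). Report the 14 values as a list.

π[0] = 0
j=1 s[j]='c': π[1]=1 (border 'c')
j=2 s[j]='a': k: 1→0; π[2]=0 (border '')
j=3 s[j]='d': π[3]=0 (border '')
j=4 s[j]='b': π[4]=0 (border '')
j=5 s[j]='d': π[5]=0 (border '')
j=6 s[j]='c': π[6]=1 (border 'c')
j=7 s[j]='c': π[7]=2 (border 'cc')
j=8 s[j]='d': k: 2→1→0; π[8]=0 (border '')
j=9 s[j]='b': π[9]=0 (border '')
j=10 s[j]='d': π[10]=0 (border '')
j=11 s[j]='a': π[11]=0 (border '')
j=12 s[j]='d': π[12]=0 (border '')
j=13 s[j]='c': π[13]=1 (border 'c')

[0, 1, 0, 0, 0, 0, 1, 2, 0, 0, 0, 0, 0, 1]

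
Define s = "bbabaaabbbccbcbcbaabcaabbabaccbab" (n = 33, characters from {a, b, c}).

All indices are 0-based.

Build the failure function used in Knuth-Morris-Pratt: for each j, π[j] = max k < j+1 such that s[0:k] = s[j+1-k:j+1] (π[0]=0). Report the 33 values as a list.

[0, 1, 0, 1, 0, 0, 0, 1, 2, 2, 0, 0, 1, 0, 1, 0, 1, 0, 0, 1, 0, 0, 0, 1, 2, 3, 4, 5, 0, 0, 1, 0, 1]

π[0] = 0
j=1 s[j]='b': π[1]=1 (border 'b')
j=2 s[j]='a': k: 1→0; π[2]=0 (border '')
j=3 s[j]='b': π[3]=1 (border 'b')
j=4 s[j]='a': k: 1→0; π[4]=0 (border '')
j=5 s[j]='a': π[5]=0 (border '')
j=6 s[j]='a': π[6]=0 (border '')
j=7 s[j]='b': π[7]=1 (border 'b')
j=8 s[j]='b': π[8]=2 (border 'bb')
j=9 s[j]='b': k: 2→1; π[9]=2 (border 'bb')
j=10 s[j]='c': k: 2→1→0; π[10]=0 (border '')
j=11 s[j]='c': π[11]=0 (border '')
j=12 s[j]='b': π[12]=1 (border 'b')
j=13 s[j]='c': k: 1→0; π[13]=0 (border '')
j=14 s[j]='b': π[14]=1 (border 'b')
j=15 s[j]='c': k: 1→0; π[15]=0 (border '')
j=16 s[j]='b': π[16]=1 (border 'b')
j=17 s[j]='a': k: 1→0; π[17]=0 (border '')
j=18 s[j]='a': π[18]=0 (border '')
j=19 s[j]='b': π[19]=1 (border 'b')
j=20 s[j]='c': k: 1→0; π[20]=0 (border '')
j=21 s[j]='a': π[21]=0 (border '')
j=22 s[j]='a': π[22]=0 (border '')
j=23 s[j]='b': π[23]=1 (border 'b')
j=24 s[j]='b': π[24]=2 (border 'bb')
j=25 s[j]='a': π[25]=3 (border 'bba')
j=26 s[j]='b': π[26]=4 (border 'bbab')
j=27 s[j]='a': π[27]=5 (border 'bbaba')
j=28 s[j]='c': k: 5→0; π[28]=0 (border '')
j=29 s[j]='c': π[29]=0 (border '')
j=30 s[j]='b': π[30]=1 (border 'b')
j=31 s[j]='a': k: 1→0; π[31]=0 (border '')
j=32 s[j]='b': π[32]=1 (border 'b')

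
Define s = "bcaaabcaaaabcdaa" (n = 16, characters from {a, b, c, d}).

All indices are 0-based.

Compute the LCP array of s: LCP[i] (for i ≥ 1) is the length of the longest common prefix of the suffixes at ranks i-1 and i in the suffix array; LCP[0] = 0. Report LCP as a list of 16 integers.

[0, 1, 2, 3, 5, 2, 4, 1, 3, 0, 5, 2, 0, 4, 1, 0]

sorted suffixes:
  #0 SA[0]=15  'a'
  #1 SA[1]=14  'aa'
  #2 SA[2]=7  'aaaabcdaa'
  #3 SA[3]=2  'aaabcaaaabcdaa'
  #4 SA[4]=8  'aaabcdaa'
  #5 SA[5]=3  'aabcaaaabcdaa'
  #6 SA[6]=9  'aabcdaa'
  #7 SA[7]=4  'abcaaaabcdaa'
  #8 SA[8]=10  'abcdaa'
  #9 SA[9]=5  'bcaaaabcdaa'
  #10 SA[10]=0  'bcaaabcaaaabcdaa'
  #11 SA[11]=11  'bcdaa'
  #12 SA[12]=6  'caaaabcdaa'
  #13 SA[13]=1  'caaabcaaaabcdaa'
  #14 SA[14]=12  'cdaa'
  #15 SA[15]=13  'daa'

SA = [15, 14, 7, 2, 8, 3, 9, 4, 10, 5, 0, 11, 6, 1, 12, 13]
rank  pair      lcp
   1  s[15:],s[14:]  1  'a'
   2  s[14:],s[7:]  2  'aa'
   3  s[7:],s[2:]  3  'aaa'
   4  s[2:],s[8:]  5  'aaabc'
   5  s[8:],s[3:]  2  'aa'
   6  s[3:],s[9:]  4  'aabc'
   7  s[9:],s[4:]  1  'a'
   8  s[4:],s[10:]  3  'abc'
   9  s[10:],s[5:]  0  ''
  10  s[5:],s[0:]  5  'bcaaa'
  11  s[0:],s[11:]  2  'bc'
  12  s[11:],s[6:]  0  ''
  13  s[6:],s[1:]  4  'caaa'
  14  s[1:],s[12:]  1  'c'
  15  s[12:],s[13:]  0  ''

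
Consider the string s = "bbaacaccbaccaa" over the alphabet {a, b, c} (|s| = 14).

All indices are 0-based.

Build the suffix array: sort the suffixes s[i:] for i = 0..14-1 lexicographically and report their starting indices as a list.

[13, 12, 2, 3, 9, 5, 1, 8, 0, 11, 4, 7, 10, 6]

rank | idx | suffix
   0 |  13 | a
   1 |  12 | aa
   2 |   2 | aacaccbaccaa
   3 |   3 | acaccbaccaa
   4 |   9 | accaa
   5 |   5 | accbaccaa
   6 |   1 | baacaccbaccaa
   7 |   8 | baccaa
   8 |   0 | bbaacaccbaccaa
   9 |  11 | caa
  10 |   4 | caccbaccaa
  11 |   7 | cbaccaa
  12 |  10 | ccaa
  13 |   6 | ccbaccaa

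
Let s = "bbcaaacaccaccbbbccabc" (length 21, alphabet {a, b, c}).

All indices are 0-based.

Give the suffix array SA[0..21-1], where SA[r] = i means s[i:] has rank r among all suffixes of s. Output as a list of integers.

[3, 4, 18, 5, 7, 10, 13, 0, 14, 19, 1, 15, 20, 2, 17, 6, 9, 12, 16, 8, 11]

rank | idx | suffix
   0 |   3 | aaacaccaccbbbccabc
   1 |   4 | aacaccaccbbbccabc
   2 |  18 | abc
   3 |   5 | acaccaccbbbccabc
   4 |   7 | accaccbbbccabc
   5 |  10 | accbbbccabc
   6 |  13 | bbbccabc
   7 |   0 | bbcaaacaccaccbbbccabc
   8 |  14 | bbccabc
   9 |  19 | bc
  10 |   1 | bcaaacaccaccbbbccabc
  11 |  15 | bccabc
  12 |  20 | c
  13 |   2 | caaacaccaccbbbccabc
  14 |  17 | cabc
  15 |   6 | caccaccbbbccabc
  16 |   9 | caccbbbccabc
  17 |  12 | cbbbccabc
  18 |  16 | ccabc
  19 |   8 | ccaccbbbccabc
  20 |  11 | ccbbbccabc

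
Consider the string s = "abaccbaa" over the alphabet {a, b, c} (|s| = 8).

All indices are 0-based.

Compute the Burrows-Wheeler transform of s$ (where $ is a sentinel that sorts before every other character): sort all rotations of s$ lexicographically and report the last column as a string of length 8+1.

aab$bcaca

rank  rotation   last
    0  $abaccbaa  a
    1  a$abaccba  a
    2  aa$abaccb  b
    3  abaccbaa$  $
    4  accbaa$ab  b
    5  baa$abacc  c
    6  baccbaa$a  a
    7  cbaa$abac  c
    8  ccbaa$aba  a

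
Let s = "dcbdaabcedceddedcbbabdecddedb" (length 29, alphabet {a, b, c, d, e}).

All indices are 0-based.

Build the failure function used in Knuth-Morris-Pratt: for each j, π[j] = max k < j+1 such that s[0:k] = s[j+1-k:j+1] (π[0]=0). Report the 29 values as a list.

[0, 0, 0, 1, 0, 0, 0, 0, 0, 1, 2, 0, 1, 1, 0, 1, 2, 3, 0, 0, 0, 1, 0, 0, 1, 1, 0, 1, 0]

π[0] = 0
j=1 s[j]='c': π[1]=0 (border '')
j=2 s[j]='b': π[2]=0 (border '')
j=3 s[j]='d': π[3]=1 (border 'd')
j=4 s[j]='a': k: 1→0; π[4]=0 (border '')
j=5 s[j]='a': π[5]=0 (border '')
j=6 s[j]='b': π[6]=0 (border '')
j=7 s[j]='c': π[7]=0 (border '')
j=8 s[j]='e': π[8]=0 (border '')
j=9 s[j]='d': π[9]=1 (border 'd')
j=10 s[j]='c': π[10]=2 (border 'dc')
j=11 s[j]='e': k: 2→0; π[11]=0 (border '')
j=12 s[j]='d': π[12]=1 (border 'd')
j=13 s[j]='d': k: 1→0; π[13]=1 (border 'd')
j=14 s[j]='e': k: 1→0; π[14]=0 (border '')
j=15 s[j]='d': π[15]=1 (border 'd')
j=16 s[j]='c': π[16]=2 (border 'dc')
j=17 s[j]='b': π[17]=3 (border 'dcb')
j=18 s[j]='b': k: 3→0; π[18]=0 (border '')
j=19 s[j]='a': π[19]=0 (border '')
j=20 s[j]='b': π[20]=0 (border '')
j=21 s[j]='d': π[21]=1 (border 'd')
j=22 s[j]='e': k: 1→0; π[22]=0 (border '')
j=23 s[j]='c': π[23]=0 (border '')
j=24 s[j]='d': π[24]=1 (border 'd')
j=25 s[j]='d': k: 1→0; π[25]=1 (border 'd')
j=26 s[j]='e': k: 1→0; π[26]=0 (border '')
j=27 s[j]='d': π[27]=1 (border 'd')
j=28 s[j]='b': k: 1→0; π[28]=0 (border '')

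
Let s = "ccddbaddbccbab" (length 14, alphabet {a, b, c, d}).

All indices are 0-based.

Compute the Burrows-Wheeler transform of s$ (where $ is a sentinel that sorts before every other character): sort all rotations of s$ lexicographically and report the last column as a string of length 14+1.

bbbacddcb$cddca

rank  rotation         last
    0  $ccddbaddbccbab  b
    1  ab$ccddbaddbccb  b
    2  addbccbab$ccddb  b
    3  b$ccddbaddbccba  a
    4  bab$ccddbaddbcc  c
    5  baddbccbab$ccdd  d
    6  bccbab$ccddbadd  d
    7  cbab$ccddbaddbc  c
    8  ccbab$ccddbaddb  b
    9  ccddbaddbccbab$  $
   10  cddbaddbccbab$c  c
   11  dbaddbccbab$ccd  d
   12  dbccbab$ccddbad  d
   13  ddbaddbccbab$cc  c
   14  ddbccbab$ccddba  a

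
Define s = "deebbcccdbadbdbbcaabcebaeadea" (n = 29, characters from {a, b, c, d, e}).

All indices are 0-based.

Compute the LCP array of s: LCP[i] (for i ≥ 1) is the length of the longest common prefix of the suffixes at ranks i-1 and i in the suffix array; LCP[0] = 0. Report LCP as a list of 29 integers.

rank | idx | suffix
   0 |  28 | a
   1 |  17 | aabcebaeadea
   2 |  18 | abcebaeadea
   3 |  10 | adbdbbcaabcebaeadea
   4 |  25 | adea
   5 |  23 | aeadea
   6 |   9 | badbdbbcaabcebaeadea
   7 |  22 | baeadea
   8 |  14 | bbcaabcebaeadea
   9 |   3 | bbcccdbadbdbbcaabcebaeadea
  10 |  15 | bcaabcebaeadea
  11 |   4 | bcccdbadbdbbcaabcebaeadea
  12 |  19 | bcebaeadea
  13 |  12 | bdbbcaabcebaeadea
  14 |  16 | caabcebaeadea
  15 |   5 | cccdbadbdbbcaabcebaeadea
  16 |   6 | ccdbadbdbbcaabcebaeadea
  17 |   7 | cdbadbdbbcaabcebaeadea
  18 |  20 | cebaeadea
  19 |   8 | dbadbdbbcaabcebaeadea
  20 |  13 | dbbcaabcebaeadea
  21 |  11 | dbdbbcaabcebaeadea
  22 |  26 | dea
  23 |   0 | deebbcccdbadbdbbcaabcebaeadea
  24 |  27 | ea
  25 |  24 | eadea
  26 |  21 | ebaeadea
  27 |   2 | ebbcccdbadbdbbcaabcebaeadea
  28 |   1 | eebbcccdbadbdbbcaabcebaeadea

SA = [28, 17, 18, 10, 25, 23, 9, 22, 14, 3, 15, 4, 19, 12, 16, 5, 6, 7, 20, 8, 13, 11, 26, 0, 27, 24, 21, 2, 1]
[i] adj suffixes → lcp
  [1] 28/17 → 1 ('a')
  [2] 17/18 → 1 ('a')
  [3] 18/10 → 1 ('a')
  [4] 10/25 → 2 ('ad')
  [5] 25/23 → 1 ('a')
  [6] 23/9 → 0 ('')
  [7] 9/22 → 2 ('ba')
  [8] 22/14 → 1 ('b')
  [9] 14/3 → 3 ('bbc')
  [10] 3/15 → 1 ('b')
  [11] 15/4 → 2 ('bc')
  [12] 4/19 → 2 ('bc')
  [13] 19/12 → 1 ('b')
  [14] 12/16 → 0 ('')
  [15] 16/5 → 1 ('c')
  [16] 5/6 → 2 ('cc')
  [17] 6/7 → 1 ('c')
  [18] 7/20 → 1 ('c')
  [19] 20/8 → 0 ('')
  [20] 8/13 → 2 ('db')
  [21] 13/11 → 2 ('db')
  [22] 11/26 → 1 ('d')
  [23] 26/0 → 2 ('de')
  [24] 0/27 → 0 ('')
  [25] 27/24 → 2 ('ea')
  [26] 24/21 → 1 ('e')
  [27] 21/2 → 2 ('eb')
  [28] 2/1 → 1 ('e')

[0, 1, 1, 1, 2, 1, 0, 2, 1, 3, 1, 2, 2, 1, 0, 1, 2, 1, 1, 0, 2, 2, 1, 2, 0, 2, 1, 2, 1]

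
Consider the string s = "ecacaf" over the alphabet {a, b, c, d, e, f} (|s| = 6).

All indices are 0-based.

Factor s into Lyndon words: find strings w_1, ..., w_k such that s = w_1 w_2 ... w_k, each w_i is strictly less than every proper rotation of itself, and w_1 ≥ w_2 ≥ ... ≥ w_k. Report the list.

["e", "c", "acaf"]

emit factor 1: 'e' (i=0, period=1)
emit factor 2: 'c' (i=1, period=1)
emit factor 3: 'acaf' (i=2, period=4)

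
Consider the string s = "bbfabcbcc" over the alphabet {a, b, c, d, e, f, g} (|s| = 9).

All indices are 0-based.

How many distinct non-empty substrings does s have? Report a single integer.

39

rank→(start, suffix):
  0 → (3, 'abcbcc')
  1 → (0, 'bbfabcbcc')
  2 → (4, 'bcbcc')
  3 → (6, 'bcc')
  4 → (1, 'bfabcbcc')
  5 → (8, 'c')
  6 → (5, 'cbcc')
  7 → (7, 'cc')
  8 → (2, 'fabcbcc')

SA = [3, 0, 4, 6, 1, 8, 5, 7, 2]
i: (SA[i-1],SA[i]) lcp shared
  1: (3,0) 0 ''
  2: (0,4) 1 'b'
  3: (4,6) 2 'bc'
  4: (6,1) 1 'b'
  5: (1,8) 0 ''
  6: (8,5) 1 'c'
  7: (5,7) 1 'c'
  8: (7,2) 0 ''

n(n+1)/2 = 9·10/2 = 45
Σ LCP = 0 + 0 + 1 + 2 + 1 + 0 + 1 + 1 + 0 = 6
distinct = 45 − 6 = 39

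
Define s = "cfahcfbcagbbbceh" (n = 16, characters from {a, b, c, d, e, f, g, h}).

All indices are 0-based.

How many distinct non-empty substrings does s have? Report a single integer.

rank→(start, suffix):
  0 → (8, 'agbbbceh')
  1 → (2, 'ahcfbcagbbbceh')
  2 → (10, 'bbbceh')
  3 → (11, 'bbceh')
  4 → (6, 'bcagbbbceh')
  5 → (12, 'bceh')
  6 → (7, 'cagbbbceh')
  7 → (13, 'ceh')
  8 → (0, 'cfahcfbcagbbbceh')
  9 → (4, 'cfbcagbbbceh')
  10 → (14, 'eh')
  11 → (1, 'fahcfbcagbbbceh')
  12 → (5, 'fbcagbbbceh')
  13 → (9, 'gbbbceh')
  14 → (15, 'h')
  15 → (3, 'hcfbcagbbbceh')

SA = [8, 2, 10, 11, 6, 12, 7, 13, 0, 4, 14, 1, 5, 9, 15, 3]
[i] adj suffixes → lcp
  [1] 8/2 → 1 ('a')
  [2] 2/10 → 0 ('')
  [3] 10/11 → 2 ('bb')
  [4] 11/6 → 1 ('b')
  [5] 6/12 → 2 ('bc')
  [6] 12/7 → 0 ('')
  [7] 7/13 → 1 ('c')
  [8] 13/0 → 1 ('c')
  [9] 0/4 → 2 ('cf')
  [10] 4/14 → 0 ('')
  [11] 14/1 → 0 ('')
  [12] 1/5 → 1 ('f')
  [13] 5/9 → 0 ('')
  [14] 9/15 → 0 ('')
  [15] 15/3 → 1 ('h')

n(n+1)/2 = 16·17/2 = 136
Σ LCP = 0 + 1 + 0 + 2 + 1 + 2 + 0 + 1 + 1 + 2 + 0 + 0 + 1 + 0 + 0 + 1 = 12
distinct = 136 − 12 = 124

124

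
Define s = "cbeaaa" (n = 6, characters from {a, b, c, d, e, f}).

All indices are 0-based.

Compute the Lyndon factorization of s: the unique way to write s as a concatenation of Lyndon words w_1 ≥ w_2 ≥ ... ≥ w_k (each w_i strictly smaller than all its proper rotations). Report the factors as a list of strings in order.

emit factor 1: 'c' (i=0, period=1)
emit factor 2: 'be' (i=1, period=2)
emit factor 3: 'a' (i=3, period=1)
emit factor 4: 'a' (i=4, period=1)
emit factor 5: 'a' (i=5, period=1)

["c", "be", "a", "a", "a"]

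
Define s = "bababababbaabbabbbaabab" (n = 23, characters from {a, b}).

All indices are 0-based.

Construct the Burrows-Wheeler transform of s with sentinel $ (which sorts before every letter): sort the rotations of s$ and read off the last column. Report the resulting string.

bbbbabbbbababba$aaabbaaa

rank  rotation                  last
    0  $bababababbaabbabbbaabab  b
    1  aabab$bababababbaabbabbb  b
    2  aabbabbbaabab$bababababb  b
    3  ab$bababababbaabbabbbaab  b
    4  abab$bababababbaabbabbba  a
    5  ababababbaabbabbbaabab$b  b
    6  abababbaabbabbbaabab$bab  b
    7  ababbaabbabbbaabab$babab  b
    8  abbaabbabbbaabab$bababab  b
    9  abbabbbaabab$bababababba  a
   10  abbbaabab$bababababbaabb  b
   11  b$bababababbaabbabbbaaba  a
   12  baabab$bababababbaabbabb  b
   13  baabbabbbaabab$babababab  b
   14  bab$bababababbaabbabbbaa  a
   15  bababababbaabbabbbaabab$  $
   16  babababbaabbabbbaabab$ba  a
   17  bababbaabbabbbaabab$baba  a
   18  babbaabbabbbaabab$bababa  a
   19  babbbaabab$bababababbaab  b
   20  bbaabab$bababababbaabbab  b
   21  bbaabbabbbaabab$babababa  a
   22  bbabbbaabab$bababababbaa  a
   23  bbbaabab$bababababbaabba  a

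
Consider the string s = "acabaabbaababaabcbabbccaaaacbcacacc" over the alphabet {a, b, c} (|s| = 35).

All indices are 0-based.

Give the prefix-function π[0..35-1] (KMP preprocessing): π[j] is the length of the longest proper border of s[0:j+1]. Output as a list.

π[0] = 0
j=1 s[j]='c': π[1]=0 (border '')
j=2 s[j]='a': π[2]=1 (border 'a')
j=3 s[j]='b': k: 1→0; π[3]=0 (border '')
j=4 s[j]='a': π[4]=1 (border 'a')
j=5 s[j]='a': k: 1→0; π[5]=1 (border 'a')
j=6 s[j]='b': k: 1→0; π[6]=0 (border '')
j=7 s[j]='b': π[7]=0 (border '')
j=8 s[j]='a': π[8]=1 (border 'a')
j=9 s[j]='a': k: 1→0; π[9]=1 (border 'a')
j=10 s[j]='b': k: 1→0; π[10]=0 (border '')
j=11 s[j]='a': π[11]=1 (border 'a')
j=12 s[j]='b': k: 1→0; π[12]=0 (border '')
j=13 s[j]='a': π[13]=1 (border 'a')
j=14 s[j]='a': k: 1→0; π[14]=1 (border 'a')
j=15 s[j]='b': k: 1→0; π[15]=0 (border '')
j=16 s[j]='c': π[16]=0 (border '')
j=17 s[j]='b': π[17]=0 (border '')
j=18 s[j]='a': π[18]=1 (border 'a')
j=19 s[j]='b': k: 1→0; π[19]=0 (border '')
j=20 s[j]='b': π[20]=0 (border '')
j=21 s[j]='c': π[21]=0 (border '')
j=22 s[j]='c': π[22]=0 (border '')
j=23 s[j]='a': π[23]=1 (border 'a')
j=24 s[j]='a': k: 1→0; π[24]=1 (border 'a')
j=25 s[j]='a': k: 1→0; π[25]=1 (border 'a')
j=26 s[j]='a': k: 1→0; π[26]=1 (border 'a')
j=27 s[j]='c': π[27]=2 (border 'ac')
j=28 s[j]='b': k: 2→0; π[28]=0 (border '')
j=29 s[j]='c': π[29]=0 (border '')
j=30 s[j]='a': π[30]=1 (border 'a')
j=31 s[j]='c': π[31]=2 (border 'ac')
j=32 s[j]='a': π[32]=3 (border 'aca')
j=33 s[j]='c': k: 3→1; π[33]=2 (border 'ac')
j=34 s[j]='c': k: 2→0; π[34]=0 (border '')

[0, 0, 1, 0, 1, 1, 0, 0, 1, 1, 0, 1, 0, 1, 1, 0, 0, 0, 1, 0, 0, 0, 0, 1, 1, 1, 1, 2, 0, 0, 1, 2, 3, 2, 0]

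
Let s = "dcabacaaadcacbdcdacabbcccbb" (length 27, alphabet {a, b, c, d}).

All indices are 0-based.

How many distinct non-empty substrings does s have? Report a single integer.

rank→(start, suffix):
  0 → (6, 'aaadcacbdcdacabbcccbb')
  1 → (7, 'aadcacbdcdacabbcccbb')
  2 → (2, 'abacaaadcacbdcdacabbcccbb')
  3 → (19, 'abbcccbb')
  4 → (4, 'acaaadcacbdcdacabbcccbb')
  5 → (17, 'acabbcccbb')
  6 → (11, 'acbdcdacabbcccbb')
  7 → (8, 'adcacbdcdacabbcccbb')
  8 → (26, 'b')
  9 → (3, 'bacaaadcacbdcdacabbcccbb')
  10 → (25, 'bb')
  11 → (20, 'bbcccbb')
  12 → (21, 'bcccbb')
  13 → (13, 'bdcdacabbcccbb')
  14 → (5, 'caaadcacbdcdacabbcccbb')
  15 → (1, 'cabacaaadcacbdcdacabbcccbb')
  16 → (18, 'cabbcccbb')
  17 → (10, 'cacbdcdacabbcccbb')
  18 → (24, 'cbb')
  19 → (12, 'cbdcdacabbcccbb')
  20 → (23, 'ccbb')
  21 → (22, 'cccbb')
  22 → (15, 'cdacabbcccbb')
  23 → (16, 'dacabbcccbb')
  24 → (0, 'dcabacaaadcacbdcdacabbcccbb')
  25 → (9, 'dcacbdcdacabbcccbb')
  26 → (14, 'dcdacabbcccbb')

SA = [6, 7, 2, 19, 4, 17, 11, 8, 26, 3, 25, 20, 21, 13, 5, 1, 18, 10, 24, 12, 23, 22, 15, 16, 0, 9, 14]
rank  pair      lcp
   1  s[6:],s[7:]  2  'aa'
   2  s[7:],s[2:]  1  'a'
   3  s[2:],s[19:]  2  'ab'
   4  s[19:],s[4:]  1  'a'
   5  s[4:],s[17:]  3  'aca'
   6  s[17:],s[11:]  2  'ac'
   7  s[11:],s[8:]  1  'a'
   8  s[8:],s[26:]  0  ''
   9  s[26:],s[3:]  1  'b'
  10  s[3:],s[25:]  1  'b'
  11  s[25:],s[20:]  2  'bb'
  12  s[20:],s[21:]  1  'b'
  13  s[21:],s[13:]  1  'b'
  14  s[13:],s[5:]  0  ''
  15  s[5:],s[1:]  2  'ca'
  16  s[1:],s[18:]  3  'cab'
  17  s[18:],s[10:]  2  'ca'
  18  s[10:],s[24:]  1  'c'
  19  s[24:],s[12:]  2  'cb'
  20  s[12:],s[23:]  1  'c'
  21  s[23:],s[22:]  2  'cc'
  22  s[22:],s[15:]  1  'c'
  23  s[15:],s[16:]  0  ''
  24  s[16:],s[0:]  1  'd'
  25  s[0:],s[9:]  3  'dca'
  26  s[9:],s[14:]  2  'dc'

n(n+1)/2 = 27·28/2 = 378
Σ LCP = 0 + 2 + 1 + 2 + 1 + 3 + 2 + 1 + 0 + 1 + 1 + 2 + 1 + 1 + 0 + 2 + 3 + 2 + 1 + 2 + 1 + 2 + 1 + 0 + 1 + 3 + 2 = 38
distinct = 378 − 38 = 340

340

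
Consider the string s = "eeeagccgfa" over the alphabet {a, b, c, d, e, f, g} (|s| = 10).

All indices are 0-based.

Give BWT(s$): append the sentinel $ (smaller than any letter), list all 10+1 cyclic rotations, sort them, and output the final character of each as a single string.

rank  rotation     last
    0  $eeeagccgfa  a
    1  a$eeeagccgf  f
    2  agccgfa$eee  e
    3  ccgfa$eeeag  g
    4  cgfa$eeeagc  c
    5  eagccgfa$ee  e
    6  eeagccgfa$e  e
    7  eeeagccgfa$  $
    8  fa$eeeagccg  g
    9  gccgfa$eeea  a
   10  gfa$eeeagcc  c

afegcee$gac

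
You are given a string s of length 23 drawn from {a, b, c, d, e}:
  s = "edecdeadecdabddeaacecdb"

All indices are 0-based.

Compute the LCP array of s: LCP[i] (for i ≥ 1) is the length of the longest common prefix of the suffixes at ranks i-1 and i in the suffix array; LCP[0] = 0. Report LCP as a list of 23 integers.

rank | idx | suffix
   0 |  16 | aacecdb
   1 |  11 | abddeaacecdb
   2 |  17 | acecdb
   3 |   6 | adecdabddeaacecdb
   4 |  22 | b
   5 |  12 | bddeaacecdb
   6 |   9 | cdabddeaacecdb
   7 |  20 | cdb
   8 |   3 | cdeadecdabddeaacecdb
   9 |  18 | cecdb
  10 |  10 | dabddeaacecdb
  11 |  21 | db
  12 |  13 | ddeaacecdb
  13 |  14 | deaacecdb
  14 |   4 | deadecdabddeaacecdb
  15 |   7 | decdabddeaacecdb
  16 |   1 | decdeadecdabddeaacecdb
  17 |  15 | eaacecdb
  18 |   5 | eadecdabddeaacecdb
  19 |   8 | ecdabddeaacecdb
  20 |  19 | ecdb
  21 |   2 | ecdeadecdabddeaacecdb
  22 |   0 | edecdeadecdabddeaacecdb

SA = [16, 11, 17, 6, 22, 12, 9, 20, 3, 18, 10, 21, 13, 14, 4, 7, 1, 15, 5, 8, 19, 2, 0]
[i] adj suffixes → lcp
  [1] 16/11 → 1 ('a')
  [2] 11/17 → 1 ('a')
  [3] 17/6 → 1 ('a')
  [4] 6/22 → 0 ('')
  [5] 22/12 → 1 ('b')
  [6] 12/9 → 0 ('')
  [7] 9/20 → 2 ('cd')
  [8] 20/3 → 2 ('cd')
  [9] 3/18 → 1 ('c')
  [10] 18/10 → 0 ('')
  [11] 10/21 → 1 ('d')
  [12] 21/13 → 1 ('d')
  [13] 13/14 → 1 ('d')
  [14] 14/4 → 3 ('dea')
  [15] 4/7 → 2 ('de')
  [16] 7/1 → 4 ('decd')
  [17] 1/15 → 0 ('')
  [18] 15/5 → 2 ('ea')
  [19] 5/8 → 1 ('e')
  [20] 8/19 → 3 ('ecd')
  [21] 19/2 → 3 ('ecd')
  [22] 2/0 → 1 ('e')

[0, 1, 1, 1, 0, 1, 0, 2, 2, 1, 0, 1, 1, 1, 3, 2, 4, 0, 2, 1, 3, 3, 1]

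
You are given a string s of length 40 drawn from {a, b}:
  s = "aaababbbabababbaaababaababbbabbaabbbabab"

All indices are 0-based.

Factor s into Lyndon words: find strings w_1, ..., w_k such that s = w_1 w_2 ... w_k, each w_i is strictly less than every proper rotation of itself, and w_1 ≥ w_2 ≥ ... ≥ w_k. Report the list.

["aaababbbabababb", "aaababaababbbabbaabbbabab"]

emit factor 1: 'aaababbbabababb' (i=0, period=15)
emit factor 2: 'aaababaababbbabbaabbbabab' (i=15, period=25)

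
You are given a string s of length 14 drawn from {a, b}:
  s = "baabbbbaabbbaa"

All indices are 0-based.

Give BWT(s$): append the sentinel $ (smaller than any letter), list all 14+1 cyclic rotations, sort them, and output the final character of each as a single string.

aabbbaabb$bbaba

rank  rotation         last
    0  $baabbbbaabbbaa  a
    1  a$baabbbbaabbba  a
    2  aa$baabbbbaabbb  b
    3  aabbbaa$baabbbb  b
    4  aabbbbaabbbaa$b  b
    5  abbbaa$baabbbba  a
    6  abbbbaabbbaa$ba  a
    7  baa$baabbbbaabb  b
    8  baabbbaa$baabbb  b
    9  baabbbbaabbbaa$  $
   10  bbaa$baabbbbaab  b
   11  bbaabbbaa$baabb  b
   12  bbbaa$baabbbbaa  a
   13  bbbaabbbaa$baab  b
   14  bbbbaabbbaa$baa  a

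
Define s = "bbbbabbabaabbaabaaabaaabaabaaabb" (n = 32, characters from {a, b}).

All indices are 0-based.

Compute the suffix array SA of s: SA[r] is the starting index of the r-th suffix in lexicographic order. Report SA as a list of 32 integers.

[16, 20, 27, 13, 17, 24, 21, 28, 9, 14, 18, 25, 22, 7, 29, 10, 4, 31, 15, 19, 26, 12, 23, 8, 6, 3, 30, 11, 5, 2, 1, 0]

rank | idx | suffix
   0 |  16 | aaabaaabaabaaabb
   1 |  20 | aaabaabaaabb
   2 |  27 | aaabb
   3 |  13 | aabaaabaaabaabaaabb
   4 |  17 | aabaaabaabaaabb
   5 |  24 | aabaaabb
   6 |  21 | aabaabaaabb
   7 |  28 | aabb
   8 |   9 | aabbaabaaabaaabaabaaabb
   9 |  14 | abaaabaaabaabaaabb
  10 |  18 | abaaabaabaaabb
  11 |  25 | abaaabb
  12 |  22 | abaabaaabb
  13 |   7 | abaabbaabaaabaaabaabaaabb
  14 |  29 | abb
  15 |  10 | abbaabaaabaaabaabaaabb
  16 |   4 | abbabaabbaabaaabaaabaabaaabb
  17 |  31 | b
  18 |  15 | baaabaaabaabaaabb
  19 |  19 | baaabaabaaabb
  20 |  26 | baaabb
  21 |  12 | baabaaabaaabaabaaabb
  22 |  23 | baabaaabb
  23 |   8 | baabbaabaaabaaabaabaaabb
  24 |   6 | babaabbaabaaabaaabaabaaabb
  25 |   3 | babbabaabbaabaaabaaabaabaaabb
  26 |  30 | bb
  27 |  11 | bbaabaaabaaabaabaaabb
  28 |   5 | bbabaabbaabaaabaaabaabaaabb
  29 |   2 | bbabbabaabbaabaaabaaabaabaaabb
  30 |   1 | bbbabbabaabbaabaaabaaabaabaaabb
  31 |   0 | bbbbabbabaabbaabaaabaaabaabaaabb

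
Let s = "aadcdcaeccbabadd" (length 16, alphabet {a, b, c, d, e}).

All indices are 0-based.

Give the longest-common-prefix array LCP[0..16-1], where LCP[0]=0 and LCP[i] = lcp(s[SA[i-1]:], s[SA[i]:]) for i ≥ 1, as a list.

[0, 1, 1, 2, 1, 0, 2, 0, 1, 1, 1, 0, 1, 2, 1, 0]

rank→(start, suffix):
  0 → (0, 'aadcdcaeccbabadd')
  1 → (11, 'abadd')
  2 → (1, 'adcdcaeccbabadd')
  3 → (13, 'add')
  4 → (6, 'aeccbabadd')
  5 → (10, 'babadd')
  6 → (12, 'badd')
  7 → (5, 'caeccbabadd')
  8 → (9, 'cbabadd')
  9 → (8, 'ccbabadd')
  10 → (3, 'cdcaeccbabadd')
  11 → (15, 'd')
  12 → (4, 'dcaeccbabadd')
  13 → (2, 'dcdcaeccbabadd')
  14 → (14, 'dd')
  15 → (7, 'eccbabadd')

SA = [0, 11, 1, 13, 6, 10, 12, 5, 9, 8, 3, 15, 4, 2, 14, 7]
rank  pair      lcp
   1  s[0:],s[11:]  1  'a'
   2  s[11:],s[1:]  1  'a'
   3  s[1:],s[13:]  2  'ad'
   4  s[13:],s[6:]  1  'a'
   5  s[6:],s[10:]  0  ''
   6  s[10:],s[12:]  2  'ba'
   7  s[12:],s[5:]  0  ''
   8  s[5:],s[9:]  1  'c'
   9  s[9:],s[8:]  1  'c'
  10  s[8:],s[3:]  1  'c'
  11  s[3:],s[15:]  0  ''
  12  s[15:],s[4:]  1  'd'
  13  s[4:],s[2:]  2  'dc'
  14  s[2:],s[14:]  1  'd'
  15  s[14:],s[7:]  0  ''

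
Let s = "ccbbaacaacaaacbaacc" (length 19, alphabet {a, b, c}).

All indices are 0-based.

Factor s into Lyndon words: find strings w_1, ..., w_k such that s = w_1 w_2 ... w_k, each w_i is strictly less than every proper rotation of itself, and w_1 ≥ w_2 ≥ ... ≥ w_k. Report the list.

["c", "c", "b", "b", "aac", "aac", "aaacbaacc"]

emit factor 1: 'c' (i=0, period=1)
emit factor 2: 'c' (i=1, period=1)
emit factor 3: 'b' (i=2, period=1)
emit factor 4: 'b' (i=3, period=1)
emit factor 5: 'aac' (i=4, period=3)
emit factor 6: 'aac' (i=7, period=3)
emit factor 7: 'aaacbaacc' (i=10, period=9)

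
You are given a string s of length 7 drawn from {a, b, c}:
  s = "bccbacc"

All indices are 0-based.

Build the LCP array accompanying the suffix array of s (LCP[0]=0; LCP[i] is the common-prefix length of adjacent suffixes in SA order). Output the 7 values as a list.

[0, 0, 1, 0, 1, 1, 2]

sorted suffixes:
  #0 SA[0]=4  'acc'
  #1 SA[1]=3  'bacc'
  #2 SA[2]=0  'bccbacc'
  #3 SA[3]=6  'c'
  #4 SA[4]=2  'cbacc'
  #5 SA[5]=5  'cc'
  #6 SA[6]=1  'ccbacc'

SA = [4, 3, 0, 6, 2, 5, 1]
rank  pair      lcp
   1  s[4:],s[3:]  0  ''
   2  s[3:],s[0:]  1  'b'
   3  s[0:],s[6:]  0  ''
   4  s[6:],s[2:]  1  'c'
   5  s[2:],s[5:]  1  'c'
   6  s[5:],s[1:]  2  'cc'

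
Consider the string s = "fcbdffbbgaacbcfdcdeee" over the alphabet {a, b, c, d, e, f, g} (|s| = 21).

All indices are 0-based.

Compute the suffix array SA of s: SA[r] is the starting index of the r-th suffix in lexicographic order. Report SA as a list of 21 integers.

rank | idx | suffix
   0 |   9 | aacbcfdcdeee
   1 |  10 | acbcfdcdeee
   2 |   6 | bbgaacbcfdcdeee
   3 |  12 | bcfdcdeee
   4 |   2 | bdffbbgaacbcfdcdeee
   5 |   7 | bgaacbcfdcdeee
   6 |  11 | cbcfdcdeee
   7 |   1 | cbdffbbgaacbcfdcdeee
   8 |  16 | cdeee
   9 |  13 | cfdcdeee
  10 |  15 | dcdeee
  11 |  17 | deee
  12 |   3 | dffbbgaacbcfdcdeee
  13 |  20 | e
  14 |  19 | ee
  15 |  18 | eee
  16 |   5 | fbbgaacbcfdcdeee
  17 |   0 | fcbdffbbgaacbcfdcdeee
  18 |  14 | fdcdeee
  19 |   4 | ffbbgaacbcfdcdeee
  20 |   8 | gaacbcfdcdeee

[9, 10, 6, 12, 2, 7, 11, 1, 16, 13, 15, 17, 3, 20, 19, 18, 5, 0, 14, 4, 8]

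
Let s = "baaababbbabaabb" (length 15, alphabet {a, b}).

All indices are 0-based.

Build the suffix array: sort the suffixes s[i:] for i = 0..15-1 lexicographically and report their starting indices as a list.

[1, 2, 11, 9, 3, 12, 5, 14, 0, 10, 8, 4, 13, 7, 6]

rank | idx | suffix
   0 |   1 | aaababbbabaabb
   1 |   2 | aababbbabaabb
   2 |  11 | aabb
   3 |   9 | abaabb
   4 |   3 | ababbbabaabb
   5 |  12 | abb
   6 |   5 | abbbabaabb
   7 |  14 | b
   8 |   0 | baaababbbabaabb
   9 |  10 | baabb
  10 |   8 | babaabb
  11 |   4 | babbbabaabb
  12 |  13 | bb
  13 |   7 | bbabaabb
  14 |   6 | bbbabaabb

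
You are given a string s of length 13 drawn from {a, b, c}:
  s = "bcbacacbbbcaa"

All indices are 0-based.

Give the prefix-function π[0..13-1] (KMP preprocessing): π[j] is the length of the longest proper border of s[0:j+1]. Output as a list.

π[0] = 0
j=1 s[j]='c': π[1]=0 (border '')
j=2 s[j]='b': π[2]=1 (border 'b')
j=3 s[j]='a': k: 1→0; π[3]=0 (border '')
j=4 s[j]='c': π[4]=0 (border '')
j=5 s[j]='a': π[5]=0 (border '')
j=6 s[j]='c': π[6]=0 (border '')
j=7 s[j]='b': π[7]=1 (border 'b')
j=8 s[j]='b': k: 1→0; π[8]=1 (border 'b')
j=9 s[j]='b': k: 1→0; π[9]=1 (border 'b')
j=10 s[j]='c': π[10]=2 (border 'bc')
j=11 s[j]='a': k: 2→0; π[11]=0 (border '')
j=12 s[j]='a': π[12]=0 (border '')

[0, 0, 1, 0, 0, 0, 0, 1, 1, 1, 2, 0, 0]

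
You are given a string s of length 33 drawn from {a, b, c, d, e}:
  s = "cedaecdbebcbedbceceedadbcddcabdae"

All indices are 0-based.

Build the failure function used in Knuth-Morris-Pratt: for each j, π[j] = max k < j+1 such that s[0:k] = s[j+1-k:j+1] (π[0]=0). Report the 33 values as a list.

π[0] = 0
j=1 s[j]='e': π[1]=0 (border '')
j=2 s[j]='d': π[2]=0 (border '')
j=3 s[j]='a': π[3]=0 (border '')
j=4 s[j]='e': π[4]=0 (border '')
j=5 s[j]='c': π[5]=1 (border 'c')
j=6 s[j]='d': k: 1→0; π[6]=0 (border '')
j=7 s[j]='b': π[7]=0 (border '')
j=8 s[j]='e': π[8]=0 (border '')
j=9 s[j]='b': π[9]=0 (border '')
j=10 s[j]='c': π[10]=1 (border 'c')
j=11 s[j]='b': k: 1→0; π[11]=0 (border '')
j=12 s[j]='e': π[12]=0 (border '')
j=13 s[j]='d': π[13]=0 (border '')
j=14 s[j]='b': π[14]=0 (border '')
j=15 s[j]='c': π[15]=1 (border 'c')
j=16 s[j]='e': π[16]=2 (border 'ce')
j=17 s[j]='c': k: 2→0; π[17]=1 (border 'c')
j=18 s[j]='e': π[18]=2 (border 'ce')
j=19 s[j]='e': k: 2→0; π[19]=0 (border '')
j=20 s[j]='d': π[20]=0 (border '')
j=21 s[j]='a': π[21]=0 (border '')
j=22 s[j]='d': π[22]=0 (border '')
j=23 s[j]='b': π[23]=0 (border '')
j=24 s[j]='c': π[24]=1 (border 'c')
j=25 s[j]='d': k: 1→0; π[25]=0 (border '')
j=26 s[j]='d': π[26]=0 (border '')
j=27 s[j]='c': π[27]=1 (border 'c')
j=28 s[j]='a': k: 1→0; π[28]=0 (border '')
j=29 s[j]='b': π[29]=0 (border '')
j=30 s[j]='d': π[30]=0 (border '')
j=31 s[j]='a': π[31]=0 (border '')
j=32 s[j]='e': π[32]=0 (border '')

[0, 0, 0, 0, 0, 1, 0, 0, 0, 0, 1, 0, 0, 0, 0, 1, 2, 1, 2, 0, 0, 0, 0, 0, 1, 0, 0, 1, 0, 0, 0, 0, 0]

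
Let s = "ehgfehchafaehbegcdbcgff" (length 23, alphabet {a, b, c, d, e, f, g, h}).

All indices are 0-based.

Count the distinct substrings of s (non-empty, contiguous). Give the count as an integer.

rank | idx | suffix
   0 |  10 | aehbegcdbcgff
   1 |   8 | afaehbegcdbcgff
   2 |  18 | bcgff
   3 |  13 | begcdbcgff
   4 |  16 | cdbcgff
   5 |  19 | cgff
   6 |   6 | chafaehbegcdbcgff
   7 |  17 | dbcgff
   8 |  14 | egcdbcgff
   9 |  11 | ehbegcdbcgff
  10 |   4 | ehchafaehbegcdbcgff
  11 |   0 | ehgfehchafaehbegcdbcgff
  12 |  22 | f
  13 |   9 | faehbegcdbcgff
  14 |   3 | fehchafaehbegcdbcgff
  15 |  21 | ff
  16 |  15 | gcdbcgff
  17 |   2 | gfehchafaehbegcdbcgff
  18 |  20 | gff
  19 |   7 | hafaehbegcdbcgff
  20 |  12 | hbegcdbcgff
  21 |   5 | hchafaehbegcdbcgff
  22 |   1 | hgfehchafaehbegcdbcgff

SA = [10, 8, 18, 13, 16, 19, 6, 17, 14, 11, 4, 0, 22, 9, 3, 21, 15, 2, 20, 7, 12, 5, 1]
[i] adj suffixes → lcp
  [1] 10/8 → 1 ('a')
  [2] 8/18 → 0 ('')
  [3] 18/13 → 1 ('b')
  [4] 13/16 → 0 ('')
  [5] 16/19 → 1 ('c')
  [6] 19/6 → 1 ('c')
  [7] 6/17 → 0 ('')
  [8] 17/14 → 0 ('')
  [9] 14/11 → 1 ('e')
  [10] 11/4 → 2 ('eh')
  [11] 4/0 → 2 ('eh')
  [12] 0/22 → 0 ('')
  [13] 22/9 → 1 ('f')
  [14] 9/3 → 1 ('f')
  [15] 3/21 → 1 ('f')
  [16] 21/15 → 0 ('')
  [17] 15/2 → 1 ('g')
  [18] 2/20 → 2 ('gf')
  [19] 20/7 → 0 ('')
  [20] 7/12 → 1 ('h')
  [21] 12/5 → 1 ('h')
  [22] 5/1 → 1 ('h')

n(n+1)/2 = 23·24/2 = 276
Σ LCP = 0 + 1 + 0 + 1 + 0 + 1 + 1 + 0 + 0 + 1 + 2 + 2 + 0 + 1 + 1 + 1 + 0 + 1 + 2 + 0 + 1 + 1 + 1 = 18
distinct = 276 − 18 = 258

258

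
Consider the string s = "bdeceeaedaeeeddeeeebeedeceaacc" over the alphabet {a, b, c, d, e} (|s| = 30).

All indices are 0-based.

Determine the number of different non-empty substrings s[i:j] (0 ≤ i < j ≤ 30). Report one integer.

rank→(start, suffix):
  0 → (26, 'aacc')
  1 → (27, 'acc')
  2 → (6, 'aedaeeeddeeeebeedeceaacc')
  3 → (9, 'aeeeddeeeebeedeceaacc')
  4 → (0, 'bdeceeaedaeeeddeeeebeedeceaacc')
  5 → (19, 'beedeceaacc')
  6 → (29, 'c')
  7 → (28, 'cc')
  8 → (24, 'ceaacc')
  9 → (3, 'ceeaedaeeeddeeeebeedeceaacc')
  10 → (8, 'daeeeddeeeebeedeceaacc')
  11 → (13, 'ddeeeebeedeceaacc')
  12 → (22, 'deceaacc')
  13 → (1, 'deceeaedaeeeddeeeebeedeceaacc')
  14 → (14, 'deeeebeedeceaacc')
  15 → (25, 'eaacc')
  16 → (5, 'eaedaeeeddeeeebeedeceaacc')
  17 → (18, 'ebeedeceaacc')
  18 → (23, 'eceaacc')
  19 → (2, 'eceeaedaeeeddeeeebeedeceaacc')
  20 → (7, 'edaeeeddeeeebeedeceaacc')
  21 → (12, 'eddeeeebeedeceaacc')
  22 → (21, 'edeceaacc')
  23 → (4, 'eeaedaeeeddeeeebeedeceaacc')
  24 → (17, 'eebeedeceaacc')
  25 → (11, 'eeddeeeebeedeceaacc')
  26 → (20, 'eedeceaacc')
  27 → (16, 'eeebeedeceaacc')
  28 → (10, 'eeeddeeeebeedeceaacc')
  29 → (15, 'eeeebeedeceaacc')

SA = [26, 27, 6, 9, 0, 19, 29, 28, 24, 3, 8, 13, 22, 1, 14, 25, 5, 18, 23, 2, 7, 12, 21, 4, 17, 11, 20, 16, 10, 15]
i: (SA[i-1],SA[i]) lcp shared
  1: (26,27) 1 'a'
  2: (27,6) 1 'a'
  3: (6,9) 2 'ae'
  4: (9,0) 0 ''
  5: (0,19) 1 'b'
  6: (19,29) 0 ''
  7: (29,28) 1 'c'
  8: (28,24) 1 'c'
  9: (24,3) 2 'ce'
  10: (3,8) 0 ''
  11: (8,13) 1 'd'
  12: (13,22) 1 'd'
  13: (22,1) 4 'dece'
  14: (1,14) 2 'de'
  15: (14,25) 0 ''
  16: (25,5) 2 'ea'
  17: (5,18) 1 'e'
  18: (18,23) 1 'e'
  19: (23,2) 3 'ece'
  20: (2,7) 1 'e'
  21: (7,12) 2 'ed'
  22: (12,21) 2 'ed'
  23: (21,4) 1 'e'
  24: (4,17) 2 'ee'
  25: (17,11) 2 'ee'
  26: (11,20) 3 'eed'
  27: (20,16) 2 'ee'
  28: (16,10) 3 'eee'
  29: (10,15) 3 'eee'

n(n+1)/2 = 30·31/2 = 465
Σ LCP = 0 + 1 + 1 + 2 + 0 + 1 + 0 + 1 + 1 + 2 + 0 + 1 + 1 + 4 + 2 + 0 + 2 + 1 + 1 + 3 + 1 + 2 + 2 + 1 + 2 + 2 + 3 + 2 + 3 + 3 = 45
distinct = 465 − 45 = 420

420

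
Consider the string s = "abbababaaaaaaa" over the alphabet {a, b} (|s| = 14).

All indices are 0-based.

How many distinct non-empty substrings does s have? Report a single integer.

sorted suffixes:
  #0 SA[0]=13  'a'
  #1 SA[1]=12  'aa'
  #2 SA[2]=11  'aaa'
  #3 SA[3]=10  'aaaa'
  #4 SA[4]=9  'aaaaa'
  #5 SA[5]=8  'aaaaaa'
  #6 SA[6]=7  'aaaaaaa'
  #7 SA[7]=5  'abaaaaaaa'
  #8 SA[8]=3  'ababaaaaaaa'
  #9 SA[9]=0  'abbababaaaaaaa'
  #10 SA[10]=6  'baaaaaaa'
  #11 SA[11]=4  'babaaaaaaa'
  #12 SA[12]=2  'bababaaaaaaa'
  #13 SA[13]=1  'bbababaaaaaaa'

SA = [13, 12, 11, 10, 9, 8, 7, 5, 3, 0, 6, 4, 2, 1]
rank  pair      lcp
   1  s[13:],s[12:]  1  'a'
   2  s[12:],s[11:]  2  'aa'
   3  s[11:],s[10:]  3  'aaa'
   4  s[10:],s[9:]  4  'aaaa'
   5  s[9:],s[8:]  5  'aaaaa'
   6  s[8:],s[7:]  6  'aaaaaa'
   7  s[7:],s[5:]  1  'a'
   8  s[5:],s[3:]  3  'aba'
   9  s[3:],s[0:]  2  'ab'
  10  s[0:],s[6:]  0  ''
  11  s[6:],s[4:]  2  'ba'
  12  s[4:],s[2:]  4  'baba'
  13  s[2:],s[1:]  1  'b'

n(n+1)/2 = 14·15/2 = 105
Σ LCP = 0 + 1 + 2 + 3 + 4 + 5 + 6 + 1 + 3 + 2 + 0 + 2 + 4 + 1 = 34
distinct = 105 − 34 = 71

71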